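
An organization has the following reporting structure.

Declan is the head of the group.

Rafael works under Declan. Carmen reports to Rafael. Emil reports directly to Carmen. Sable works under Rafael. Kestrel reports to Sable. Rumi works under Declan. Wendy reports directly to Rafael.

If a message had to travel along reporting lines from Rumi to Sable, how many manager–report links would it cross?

3

Rumi is 1 level below Declan, and Sable is 2 levels below Declan (their lowest common manager). The shortest path runs up from Rumi to Declan and back down to Sable: 1 + 2 = 3 links.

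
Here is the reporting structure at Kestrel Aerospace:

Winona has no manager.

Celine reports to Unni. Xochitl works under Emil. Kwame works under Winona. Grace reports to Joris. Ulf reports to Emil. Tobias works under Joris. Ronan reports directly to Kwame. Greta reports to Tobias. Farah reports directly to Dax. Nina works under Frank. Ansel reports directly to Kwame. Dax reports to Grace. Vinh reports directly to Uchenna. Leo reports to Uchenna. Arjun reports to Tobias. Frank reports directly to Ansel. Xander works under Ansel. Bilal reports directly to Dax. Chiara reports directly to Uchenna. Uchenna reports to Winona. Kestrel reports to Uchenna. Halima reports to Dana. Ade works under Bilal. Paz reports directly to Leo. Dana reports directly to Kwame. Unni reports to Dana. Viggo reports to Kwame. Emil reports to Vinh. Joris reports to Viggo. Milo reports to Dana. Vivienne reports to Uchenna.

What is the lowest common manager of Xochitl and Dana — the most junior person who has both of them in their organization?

Winona

Xochitl's chain of managers is Emil, Vinh, Uchenna, Winona. Dana's chain of managers is Kwame, Winona. The first manager that appears in both chains is Winona.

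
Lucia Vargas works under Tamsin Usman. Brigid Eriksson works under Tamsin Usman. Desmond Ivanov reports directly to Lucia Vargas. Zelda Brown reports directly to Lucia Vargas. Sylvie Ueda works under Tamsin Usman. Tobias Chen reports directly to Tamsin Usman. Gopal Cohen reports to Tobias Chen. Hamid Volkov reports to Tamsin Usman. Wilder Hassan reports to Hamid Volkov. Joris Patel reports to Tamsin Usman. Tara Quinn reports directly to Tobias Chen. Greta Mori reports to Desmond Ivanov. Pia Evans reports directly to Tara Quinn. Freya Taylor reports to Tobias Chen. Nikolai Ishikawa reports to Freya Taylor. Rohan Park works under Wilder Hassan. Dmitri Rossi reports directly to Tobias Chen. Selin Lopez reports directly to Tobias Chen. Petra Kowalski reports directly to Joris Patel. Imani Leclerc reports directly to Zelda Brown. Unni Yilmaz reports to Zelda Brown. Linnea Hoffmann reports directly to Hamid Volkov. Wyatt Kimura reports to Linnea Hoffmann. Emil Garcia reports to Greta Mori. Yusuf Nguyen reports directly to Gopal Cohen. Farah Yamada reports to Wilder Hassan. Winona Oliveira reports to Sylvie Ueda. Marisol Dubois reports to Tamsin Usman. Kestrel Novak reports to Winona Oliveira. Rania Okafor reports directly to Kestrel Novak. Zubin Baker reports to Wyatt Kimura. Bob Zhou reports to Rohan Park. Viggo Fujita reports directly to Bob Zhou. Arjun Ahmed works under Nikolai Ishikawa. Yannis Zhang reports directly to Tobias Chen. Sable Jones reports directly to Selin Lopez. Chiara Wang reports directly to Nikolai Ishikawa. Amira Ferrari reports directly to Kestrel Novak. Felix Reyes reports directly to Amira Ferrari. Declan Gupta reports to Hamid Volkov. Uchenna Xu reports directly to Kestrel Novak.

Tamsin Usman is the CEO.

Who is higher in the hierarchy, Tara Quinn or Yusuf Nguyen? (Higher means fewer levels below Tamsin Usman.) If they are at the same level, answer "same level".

Tara Quinn

Tara Quinn is 2 levels below Tamsin Usman; Yusuf Nguyen is 3. Tara Quinn is higher.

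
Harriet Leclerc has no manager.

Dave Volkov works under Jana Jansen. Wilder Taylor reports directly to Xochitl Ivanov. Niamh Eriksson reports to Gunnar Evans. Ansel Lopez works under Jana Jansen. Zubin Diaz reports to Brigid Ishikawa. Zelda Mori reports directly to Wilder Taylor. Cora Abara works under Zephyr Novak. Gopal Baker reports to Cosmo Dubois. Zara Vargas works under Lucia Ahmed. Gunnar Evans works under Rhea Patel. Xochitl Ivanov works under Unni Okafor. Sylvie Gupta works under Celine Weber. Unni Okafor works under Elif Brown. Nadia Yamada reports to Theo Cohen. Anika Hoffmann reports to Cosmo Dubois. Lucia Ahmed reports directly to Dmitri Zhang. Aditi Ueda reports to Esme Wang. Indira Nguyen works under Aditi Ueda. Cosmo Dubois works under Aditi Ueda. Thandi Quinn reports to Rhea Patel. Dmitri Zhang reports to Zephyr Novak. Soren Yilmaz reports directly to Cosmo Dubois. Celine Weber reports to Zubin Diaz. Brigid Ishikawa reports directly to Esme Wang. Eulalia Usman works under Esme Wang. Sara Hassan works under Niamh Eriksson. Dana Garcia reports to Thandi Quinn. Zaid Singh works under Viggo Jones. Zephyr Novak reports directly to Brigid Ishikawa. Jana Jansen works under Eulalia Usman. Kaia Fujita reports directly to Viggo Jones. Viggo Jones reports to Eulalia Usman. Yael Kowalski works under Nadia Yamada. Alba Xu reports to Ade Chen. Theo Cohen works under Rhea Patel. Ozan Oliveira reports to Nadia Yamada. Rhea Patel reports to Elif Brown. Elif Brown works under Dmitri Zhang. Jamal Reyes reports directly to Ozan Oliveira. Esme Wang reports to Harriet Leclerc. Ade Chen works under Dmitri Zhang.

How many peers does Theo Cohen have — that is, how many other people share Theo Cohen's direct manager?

2

Theo Cohen reports to Rhea Patel. Rhea Patel's other direct reports are Gunnar Evans, Thandi Quinn — 2 peers.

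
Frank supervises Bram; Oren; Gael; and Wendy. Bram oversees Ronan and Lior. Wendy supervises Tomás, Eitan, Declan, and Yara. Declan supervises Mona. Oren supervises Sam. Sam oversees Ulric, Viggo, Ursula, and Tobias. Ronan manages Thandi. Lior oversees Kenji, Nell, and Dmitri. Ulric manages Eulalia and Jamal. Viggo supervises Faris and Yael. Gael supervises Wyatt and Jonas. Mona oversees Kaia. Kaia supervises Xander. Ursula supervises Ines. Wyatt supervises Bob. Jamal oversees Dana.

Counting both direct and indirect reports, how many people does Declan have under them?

Declan directly manages Mona. Under Mona: Kaia, Xander (2). That's 3 in total.

3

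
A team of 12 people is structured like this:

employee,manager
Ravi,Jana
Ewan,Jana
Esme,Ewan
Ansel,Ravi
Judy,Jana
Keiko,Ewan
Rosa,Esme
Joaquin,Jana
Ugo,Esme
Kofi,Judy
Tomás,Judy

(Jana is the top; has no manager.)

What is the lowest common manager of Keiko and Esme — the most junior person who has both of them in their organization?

Ewan

Keiko's chain of managers is Ewan, Jana. Esme's chain of managers is Ewan, Jana. The first manager that appears in both chains is Ewan.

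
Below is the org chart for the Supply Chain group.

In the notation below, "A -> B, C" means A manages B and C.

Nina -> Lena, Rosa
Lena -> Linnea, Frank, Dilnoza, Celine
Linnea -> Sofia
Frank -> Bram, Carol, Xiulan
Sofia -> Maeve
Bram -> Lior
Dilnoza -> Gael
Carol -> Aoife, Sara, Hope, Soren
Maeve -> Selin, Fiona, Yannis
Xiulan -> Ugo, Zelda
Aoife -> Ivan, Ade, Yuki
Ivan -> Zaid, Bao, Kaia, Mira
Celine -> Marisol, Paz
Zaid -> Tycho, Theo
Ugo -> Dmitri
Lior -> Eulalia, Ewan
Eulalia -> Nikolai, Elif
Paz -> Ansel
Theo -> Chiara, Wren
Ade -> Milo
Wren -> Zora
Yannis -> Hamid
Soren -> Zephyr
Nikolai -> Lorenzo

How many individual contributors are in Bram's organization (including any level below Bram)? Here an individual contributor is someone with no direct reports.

3

The people in Bram's organization with no one reporting to them are Ewan, Elif, Lorenzo. That is 3.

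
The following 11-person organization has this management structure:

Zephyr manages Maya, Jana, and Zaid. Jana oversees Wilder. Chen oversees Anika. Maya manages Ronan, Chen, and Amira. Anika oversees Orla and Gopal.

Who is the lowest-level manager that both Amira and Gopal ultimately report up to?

Maya

Amira's chain of managers is Maya, Zephyr. Gopal's chain of managers is Anika, Chen, Maya, Zephyr. The first manager that appears in both chains is Maya.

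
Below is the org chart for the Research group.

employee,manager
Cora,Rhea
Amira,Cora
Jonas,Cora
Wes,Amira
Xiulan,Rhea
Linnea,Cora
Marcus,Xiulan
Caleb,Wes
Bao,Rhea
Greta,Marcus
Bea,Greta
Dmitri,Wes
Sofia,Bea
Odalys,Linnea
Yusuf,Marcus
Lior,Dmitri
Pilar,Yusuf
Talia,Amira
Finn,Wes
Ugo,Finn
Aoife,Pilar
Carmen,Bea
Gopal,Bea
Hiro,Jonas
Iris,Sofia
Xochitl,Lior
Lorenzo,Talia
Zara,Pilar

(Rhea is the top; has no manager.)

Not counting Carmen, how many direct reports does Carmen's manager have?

2

Carmen reports to Bea. Bea's other direct reports are Sofia, Gopal — 2 peers.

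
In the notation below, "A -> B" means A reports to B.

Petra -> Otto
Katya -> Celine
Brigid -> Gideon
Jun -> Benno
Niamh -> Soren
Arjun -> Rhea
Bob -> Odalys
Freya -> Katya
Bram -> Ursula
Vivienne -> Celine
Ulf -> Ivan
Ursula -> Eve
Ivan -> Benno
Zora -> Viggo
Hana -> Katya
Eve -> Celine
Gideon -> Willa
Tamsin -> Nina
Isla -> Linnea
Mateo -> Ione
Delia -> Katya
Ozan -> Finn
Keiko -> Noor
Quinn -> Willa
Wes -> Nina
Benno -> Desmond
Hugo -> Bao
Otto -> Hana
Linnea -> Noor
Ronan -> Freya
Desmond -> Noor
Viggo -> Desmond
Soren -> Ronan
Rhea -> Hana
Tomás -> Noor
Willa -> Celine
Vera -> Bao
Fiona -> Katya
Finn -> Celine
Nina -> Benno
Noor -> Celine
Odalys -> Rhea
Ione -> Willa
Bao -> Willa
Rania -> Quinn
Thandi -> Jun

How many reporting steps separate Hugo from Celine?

3

Chain from Hugo up to Celine: Hugo → Bao → Willa → Celine. That is 3 steps up, so Hugo is 3 levels below Celine.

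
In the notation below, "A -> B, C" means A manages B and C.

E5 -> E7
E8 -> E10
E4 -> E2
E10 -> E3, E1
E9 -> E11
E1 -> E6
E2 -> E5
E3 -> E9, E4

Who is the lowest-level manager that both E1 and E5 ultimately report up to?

E10

E1's chain of managers is E10, E8. E5's chain of managers is E2, E4, E3, E10, E8. The first manager that appears in both chains is E10.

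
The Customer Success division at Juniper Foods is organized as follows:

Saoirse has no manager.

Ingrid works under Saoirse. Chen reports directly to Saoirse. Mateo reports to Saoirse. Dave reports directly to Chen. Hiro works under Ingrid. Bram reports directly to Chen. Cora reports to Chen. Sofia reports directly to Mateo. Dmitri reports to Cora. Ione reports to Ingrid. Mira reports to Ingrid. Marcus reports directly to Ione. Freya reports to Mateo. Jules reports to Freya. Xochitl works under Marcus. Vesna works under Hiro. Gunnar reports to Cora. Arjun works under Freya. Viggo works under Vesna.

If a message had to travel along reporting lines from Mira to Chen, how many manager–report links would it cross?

3

Mira is 2 levels below Saoirse, and Chen is 1 level below Saoirse (their lowest common manager). The shortest path runs up from Mira to Saoirse and back down to Chen: 2 + 1 = 3 links.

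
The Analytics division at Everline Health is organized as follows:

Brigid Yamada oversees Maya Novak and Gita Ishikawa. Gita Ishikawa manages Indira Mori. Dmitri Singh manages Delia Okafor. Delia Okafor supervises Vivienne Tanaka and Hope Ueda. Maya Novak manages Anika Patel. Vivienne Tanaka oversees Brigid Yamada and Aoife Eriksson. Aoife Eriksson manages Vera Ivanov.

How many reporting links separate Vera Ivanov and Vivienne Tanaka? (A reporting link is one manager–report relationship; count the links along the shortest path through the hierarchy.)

2

Vera Ivanov is in Vivienne Tanaka's organization: the chain from Vera Ivanov up to Vivienne Tanaka is Vera Ivanov → Aoife Eriksson → Vivienne Tanaka, which is 2 links.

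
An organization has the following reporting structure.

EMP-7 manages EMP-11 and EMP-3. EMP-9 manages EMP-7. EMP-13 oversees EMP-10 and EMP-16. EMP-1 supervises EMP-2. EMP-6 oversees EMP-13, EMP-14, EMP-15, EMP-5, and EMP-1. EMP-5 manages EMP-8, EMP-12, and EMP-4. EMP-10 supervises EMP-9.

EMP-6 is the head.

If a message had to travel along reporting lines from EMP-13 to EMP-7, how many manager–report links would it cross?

EMP-7 is in EMP-13's organization: the chain from EMP-7 up to EMP-13 is EMP-7 → EMP-9 → EMP-10 → EMP-13, which is 3 links.

3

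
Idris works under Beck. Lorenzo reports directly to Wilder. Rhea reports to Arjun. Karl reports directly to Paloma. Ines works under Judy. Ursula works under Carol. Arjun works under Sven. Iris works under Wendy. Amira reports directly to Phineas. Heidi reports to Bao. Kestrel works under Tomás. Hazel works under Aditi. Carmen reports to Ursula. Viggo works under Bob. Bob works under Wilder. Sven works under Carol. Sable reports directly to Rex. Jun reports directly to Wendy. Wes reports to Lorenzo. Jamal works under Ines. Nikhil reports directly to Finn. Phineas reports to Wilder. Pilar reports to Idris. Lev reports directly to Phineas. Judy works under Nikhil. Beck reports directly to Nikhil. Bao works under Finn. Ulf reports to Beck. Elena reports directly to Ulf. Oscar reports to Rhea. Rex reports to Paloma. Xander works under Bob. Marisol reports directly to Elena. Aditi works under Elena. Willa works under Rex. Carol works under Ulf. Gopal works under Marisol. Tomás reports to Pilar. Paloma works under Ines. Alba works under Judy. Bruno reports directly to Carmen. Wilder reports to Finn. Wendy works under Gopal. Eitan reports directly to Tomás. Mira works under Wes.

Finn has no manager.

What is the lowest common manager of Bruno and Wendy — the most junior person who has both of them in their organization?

Bruno's chain of managers is Carmen, Ursula, Carol, Ulf, Beck, Nikhil, Finn. Wendy's chain of managers is Gopal, Marisol, Elena, Ulf, Beck, Nikhil, Finn. The first manager that appears in both chains is Ulf.

Ulf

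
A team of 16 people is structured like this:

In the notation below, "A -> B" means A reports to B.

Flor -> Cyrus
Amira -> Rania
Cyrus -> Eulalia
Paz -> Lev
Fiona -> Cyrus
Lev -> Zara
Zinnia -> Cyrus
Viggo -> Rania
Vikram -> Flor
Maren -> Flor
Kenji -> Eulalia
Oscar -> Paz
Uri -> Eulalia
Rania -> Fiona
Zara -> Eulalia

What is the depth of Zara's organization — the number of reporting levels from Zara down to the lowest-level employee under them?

3

The longest chain under Zara runs Zara → Lev → Paz → Oscar, which is 3 levels below Zara.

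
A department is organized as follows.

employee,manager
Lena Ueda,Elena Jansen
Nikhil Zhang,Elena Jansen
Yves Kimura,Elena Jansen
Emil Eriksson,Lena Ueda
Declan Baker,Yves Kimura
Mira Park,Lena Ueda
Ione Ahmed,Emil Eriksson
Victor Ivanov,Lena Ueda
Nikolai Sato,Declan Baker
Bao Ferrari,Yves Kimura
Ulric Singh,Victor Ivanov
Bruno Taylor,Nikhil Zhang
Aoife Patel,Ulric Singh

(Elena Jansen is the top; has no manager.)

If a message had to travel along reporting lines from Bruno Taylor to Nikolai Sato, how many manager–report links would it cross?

Bruno Taylor is 2 levels below Elena Jansen, and Nikolai Sato is 3 levels below Elena Jansen (their lowest common manager). The shortest path runs up from Bruno Taylor to Elena Jansen and back down to Nikolai Sato: 2 + 3 = 5 links.

5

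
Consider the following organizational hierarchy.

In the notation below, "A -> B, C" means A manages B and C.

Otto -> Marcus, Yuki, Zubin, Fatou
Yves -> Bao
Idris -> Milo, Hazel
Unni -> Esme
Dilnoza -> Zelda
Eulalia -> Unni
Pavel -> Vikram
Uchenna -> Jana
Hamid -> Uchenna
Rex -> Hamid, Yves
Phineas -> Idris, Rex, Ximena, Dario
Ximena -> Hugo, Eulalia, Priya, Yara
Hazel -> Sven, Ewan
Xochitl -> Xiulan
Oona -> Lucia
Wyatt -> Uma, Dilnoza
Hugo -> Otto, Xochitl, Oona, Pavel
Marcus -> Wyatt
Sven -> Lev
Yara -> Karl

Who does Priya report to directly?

Ximena

Priya reports directly to Ximena.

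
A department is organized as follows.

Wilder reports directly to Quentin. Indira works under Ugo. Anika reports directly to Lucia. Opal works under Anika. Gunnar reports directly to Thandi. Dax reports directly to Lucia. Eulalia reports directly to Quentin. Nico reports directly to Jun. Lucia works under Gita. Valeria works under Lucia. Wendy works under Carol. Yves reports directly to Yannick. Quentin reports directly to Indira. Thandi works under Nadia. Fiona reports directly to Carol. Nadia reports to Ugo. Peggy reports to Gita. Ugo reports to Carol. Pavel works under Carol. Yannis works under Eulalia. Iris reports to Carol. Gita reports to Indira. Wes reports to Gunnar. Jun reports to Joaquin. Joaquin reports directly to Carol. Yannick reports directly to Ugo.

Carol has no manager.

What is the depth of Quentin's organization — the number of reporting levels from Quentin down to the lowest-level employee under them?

The longest chain under Quentin runs Quentin → Eulalia → Yannis, which is 2 levels below Quentin.

2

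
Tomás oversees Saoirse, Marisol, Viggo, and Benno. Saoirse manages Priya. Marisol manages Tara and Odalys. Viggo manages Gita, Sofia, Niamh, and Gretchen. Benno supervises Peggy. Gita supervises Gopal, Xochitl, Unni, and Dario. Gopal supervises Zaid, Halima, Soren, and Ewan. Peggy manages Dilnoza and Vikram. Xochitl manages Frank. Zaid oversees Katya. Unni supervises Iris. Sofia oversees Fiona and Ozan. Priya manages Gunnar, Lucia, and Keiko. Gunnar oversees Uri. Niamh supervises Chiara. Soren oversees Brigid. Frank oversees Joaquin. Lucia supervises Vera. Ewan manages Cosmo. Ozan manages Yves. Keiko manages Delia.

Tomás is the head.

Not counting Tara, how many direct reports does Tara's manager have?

1

Tara reports to Marisol. Marisol's other direct reports are Odalys — 1 peer.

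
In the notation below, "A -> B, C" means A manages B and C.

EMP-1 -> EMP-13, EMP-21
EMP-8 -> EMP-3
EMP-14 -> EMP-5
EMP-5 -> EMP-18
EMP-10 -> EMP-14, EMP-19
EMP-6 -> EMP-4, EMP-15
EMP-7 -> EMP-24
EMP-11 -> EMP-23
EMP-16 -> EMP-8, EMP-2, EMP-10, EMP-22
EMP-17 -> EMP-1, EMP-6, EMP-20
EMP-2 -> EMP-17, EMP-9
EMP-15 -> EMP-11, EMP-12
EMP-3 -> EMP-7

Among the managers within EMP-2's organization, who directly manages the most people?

Direct-report counts within EMP-2's organization: EMP-2 has 2; EMP-17 has 3; EMP-6 has 2; EMP-15 has 2; EMP-11 has 1; EMP-1 has 2. The largest is 3, held by EMP-17.

EMP-17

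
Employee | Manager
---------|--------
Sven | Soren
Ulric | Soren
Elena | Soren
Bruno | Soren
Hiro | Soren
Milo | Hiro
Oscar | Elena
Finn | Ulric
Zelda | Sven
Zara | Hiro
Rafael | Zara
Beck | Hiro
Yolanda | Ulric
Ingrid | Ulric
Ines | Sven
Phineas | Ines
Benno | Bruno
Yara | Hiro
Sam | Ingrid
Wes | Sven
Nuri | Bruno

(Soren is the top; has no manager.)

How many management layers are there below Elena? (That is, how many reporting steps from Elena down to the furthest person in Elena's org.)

The longest chain under Elena runs Elena → Oscar, which is 1 level below Elena.

1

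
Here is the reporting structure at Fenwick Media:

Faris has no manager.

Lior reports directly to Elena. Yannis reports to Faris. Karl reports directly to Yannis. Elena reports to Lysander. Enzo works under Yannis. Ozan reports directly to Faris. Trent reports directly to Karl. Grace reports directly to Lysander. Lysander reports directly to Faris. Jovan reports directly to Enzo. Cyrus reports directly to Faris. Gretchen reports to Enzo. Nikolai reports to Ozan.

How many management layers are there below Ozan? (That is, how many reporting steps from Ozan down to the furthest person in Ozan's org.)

1

The longest chain under Ozan runs Ozan → Nikolai, which is 1 level below Ozan.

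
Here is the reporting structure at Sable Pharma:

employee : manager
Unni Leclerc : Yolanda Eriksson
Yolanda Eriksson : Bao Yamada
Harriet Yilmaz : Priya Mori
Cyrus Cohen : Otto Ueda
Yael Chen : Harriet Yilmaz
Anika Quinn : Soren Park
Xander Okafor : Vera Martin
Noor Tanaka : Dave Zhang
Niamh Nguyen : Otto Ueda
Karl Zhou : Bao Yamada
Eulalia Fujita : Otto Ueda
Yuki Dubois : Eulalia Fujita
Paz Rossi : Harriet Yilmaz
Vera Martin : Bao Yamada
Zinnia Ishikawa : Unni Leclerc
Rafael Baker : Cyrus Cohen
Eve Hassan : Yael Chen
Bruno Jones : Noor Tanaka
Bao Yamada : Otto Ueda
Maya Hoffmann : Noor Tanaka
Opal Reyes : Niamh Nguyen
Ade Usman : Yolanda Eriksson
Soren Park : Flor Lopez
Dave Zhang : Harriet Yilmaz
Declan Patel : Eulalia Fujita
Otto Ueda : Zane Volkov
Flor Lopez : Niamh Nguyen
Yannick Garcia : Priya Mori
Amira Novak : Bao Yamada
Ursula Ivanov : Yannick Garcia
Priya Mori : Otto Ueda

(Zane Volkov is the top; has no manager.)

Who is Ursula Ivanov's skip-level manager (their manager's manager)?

Priya Mori

Ursula Ivanov reports to Yannick Garcia, and Yannick Garcia reports to Priya Mori. So Ursula Ivanov's skip-level manager is Priya Mori.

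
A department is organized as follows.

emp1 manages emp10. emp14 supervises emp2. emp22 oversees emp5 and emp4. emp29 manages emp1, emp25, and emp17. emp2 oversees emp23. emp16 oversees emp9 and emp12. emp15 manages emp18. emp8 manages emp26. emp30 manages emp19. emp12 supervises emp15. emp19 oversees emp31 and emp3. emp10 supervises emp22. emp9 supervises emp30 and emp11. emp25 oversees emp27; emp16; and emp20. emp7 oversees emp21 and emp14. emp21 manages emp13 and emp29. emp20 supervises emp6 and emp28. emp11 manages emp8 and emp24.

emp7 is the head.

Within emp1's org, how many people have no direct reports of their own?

2

The people in emp1's organization with no one reporting to them are emp4, emp5. That is 2.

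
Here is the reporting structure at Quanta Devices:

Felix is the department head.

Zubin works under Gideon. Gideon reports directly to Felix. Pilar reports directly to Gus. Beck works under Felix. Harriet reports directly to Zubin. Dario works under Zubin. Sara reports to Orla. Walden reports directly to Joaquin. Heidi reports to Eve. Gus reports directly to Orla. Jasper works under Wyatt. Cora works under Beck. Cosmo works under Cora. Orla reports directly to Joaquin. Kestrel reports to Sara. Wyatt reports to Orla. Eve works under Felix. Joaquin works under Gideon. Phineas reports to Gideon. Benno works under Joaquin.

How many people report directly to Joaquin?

3

Joaquin directly manages Orla, Benno, Walden. That is 3 direct reports.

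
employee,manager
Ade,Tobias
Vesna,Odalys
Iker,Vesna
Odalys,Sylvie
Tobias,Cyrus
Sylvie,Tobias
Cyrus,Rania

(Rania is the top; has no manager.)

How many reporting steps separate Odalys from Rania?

4

Chain from Odalys up to Rania: Odalys → Sylvie → Tobias → Cyrus → Rania. That is 4 steps up, so Odalys is 4 levels below Rania.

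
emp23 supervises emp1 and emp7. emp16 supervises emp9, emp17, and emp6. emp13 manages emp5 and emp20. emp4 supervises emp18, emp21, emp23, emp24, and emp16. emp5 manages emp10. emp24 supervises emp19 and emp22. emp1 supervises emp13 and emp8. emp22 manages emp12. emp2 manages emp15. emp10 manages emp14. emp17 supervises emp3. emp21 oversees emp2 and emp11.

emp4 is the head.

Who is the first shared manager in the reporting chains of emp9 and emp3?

emp9's chain of managers is emp16, emp4. emp3's chain of managers is emp17, emp16, emp4. The first manager that appears in both chains is emp16.

emp16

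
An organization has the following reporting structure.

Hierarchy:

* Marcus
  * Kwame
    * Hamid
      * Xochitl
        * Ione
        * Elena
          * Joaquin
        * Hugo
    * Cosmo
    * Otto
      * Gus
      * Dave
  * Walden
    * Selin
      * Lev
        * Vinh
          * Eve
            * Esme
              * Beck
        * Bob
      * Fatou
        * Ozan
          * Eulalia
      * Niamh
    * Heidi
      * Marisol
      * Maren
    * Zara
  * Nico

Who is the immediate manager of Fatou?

Selin

Fatou reports directly to Selin.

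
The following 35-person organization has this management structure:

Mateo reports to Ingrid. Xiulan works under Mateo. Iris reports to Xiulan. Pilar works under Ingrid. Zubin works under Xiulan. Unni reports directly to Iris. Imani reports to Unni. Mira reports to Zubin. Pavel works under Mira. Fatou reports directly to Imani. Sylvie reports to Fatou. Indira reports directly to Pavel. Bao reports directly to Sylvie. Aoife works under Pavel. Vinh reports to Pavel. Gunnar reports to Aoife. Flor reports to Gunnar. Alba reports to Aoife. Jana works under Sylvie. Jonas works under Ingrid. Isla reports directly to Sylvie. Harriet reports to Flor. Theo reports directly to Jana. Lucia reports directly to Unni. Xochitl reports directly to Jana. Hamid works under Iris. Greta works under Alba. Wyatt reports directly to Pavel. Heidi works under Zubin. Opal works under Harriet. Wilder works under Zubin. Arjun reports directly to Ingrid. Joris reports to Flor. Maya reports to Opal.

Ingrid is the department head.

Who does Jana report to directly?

Jana reports directly to Sylvie.

Sylvie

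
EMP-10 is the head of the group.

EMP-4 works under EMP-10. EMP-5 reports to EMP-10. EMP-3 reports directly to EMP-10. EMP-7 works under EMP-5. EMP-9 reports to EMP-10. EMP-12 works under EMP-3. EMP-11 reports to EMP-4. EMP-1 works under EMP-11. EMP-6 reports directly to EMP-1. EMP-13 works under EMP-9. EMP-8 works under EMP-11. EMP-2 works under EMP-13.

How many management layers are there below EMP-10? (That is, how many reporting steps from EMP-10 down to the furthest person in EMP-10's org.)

The longest chain under EMP-10 runs EMP-10 → EMP-4 → EMP-11 → EMP-1 → EMP-6, which is 4 levels below EMP-10.

4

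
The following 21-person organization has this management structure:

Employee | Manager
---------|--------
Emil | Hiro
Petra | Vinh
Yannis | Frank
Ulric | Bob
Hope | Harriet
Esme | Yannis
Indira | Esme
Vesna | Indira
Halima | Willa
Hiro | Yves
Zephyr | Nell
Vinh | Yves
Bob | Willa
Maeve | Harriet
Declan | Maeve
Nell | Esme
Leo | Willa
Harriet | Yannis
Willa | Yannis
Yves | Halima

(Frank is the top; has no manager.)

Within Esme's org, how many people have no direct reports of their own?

2

The people in Esme's organization with no one reporting to them are Vesna, Zephyr. That is 2.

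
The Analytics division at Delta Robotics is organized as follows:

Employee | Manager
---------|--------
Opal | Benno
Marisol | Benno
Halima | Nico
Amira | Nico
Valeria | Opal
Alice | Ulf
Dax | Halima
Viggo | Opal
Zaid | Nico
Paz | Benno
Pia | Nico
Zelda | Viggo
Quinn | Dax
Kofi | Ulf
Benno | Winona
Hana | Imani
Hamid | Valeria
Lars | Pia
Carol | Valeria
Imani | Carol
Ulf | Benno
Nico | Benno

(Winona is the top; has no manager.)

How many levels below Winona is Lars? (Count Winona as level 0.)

Chain from Lars up to Winona: Lars → Pia → Nico → Benno → Winona. That is 4 steps up, so Lars is 4 levels below Winona.

4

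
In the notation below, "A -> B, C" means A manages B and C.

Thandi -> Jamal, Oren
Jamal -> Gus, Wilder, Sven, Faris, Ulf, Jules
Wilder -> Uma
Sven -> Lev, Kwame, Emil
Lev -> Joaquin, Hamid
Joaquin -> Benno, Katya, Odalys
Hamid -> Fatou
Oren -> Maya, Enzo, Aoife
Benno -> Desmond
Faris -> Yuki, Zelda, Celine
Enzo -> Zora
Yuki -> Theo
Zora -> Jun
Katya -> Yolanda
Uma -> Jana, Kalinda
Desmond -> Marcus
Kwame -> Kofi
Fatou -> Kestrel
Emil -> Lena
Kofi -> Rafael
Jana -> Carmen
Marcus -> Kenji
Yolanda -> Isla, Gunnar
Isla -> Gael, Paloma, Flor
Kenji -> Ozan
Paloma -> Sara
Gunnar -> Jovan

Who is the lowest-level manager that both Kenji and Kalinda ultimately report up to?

Kenji's chain of managers is Marcus, Desmond, Benno, Joaquin, Lev, Sven, Jamal, Thandi. Kalinda's chain of managers is Uma, Wilder, Jamal, Thandi. The first manager that appears in both chains is Jamal.

Jamal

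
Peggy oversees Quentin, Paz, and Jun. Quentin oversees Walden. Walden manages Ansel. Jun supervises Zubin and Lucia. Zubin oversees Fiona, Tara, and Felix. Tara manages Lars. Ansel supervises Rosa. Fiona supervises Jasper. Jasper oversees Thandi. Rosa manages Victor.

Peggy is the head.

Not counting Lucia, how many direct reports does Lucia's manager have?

1

Lucia reports to Jun. Jun's other direct reports are Zubin — 1 peer.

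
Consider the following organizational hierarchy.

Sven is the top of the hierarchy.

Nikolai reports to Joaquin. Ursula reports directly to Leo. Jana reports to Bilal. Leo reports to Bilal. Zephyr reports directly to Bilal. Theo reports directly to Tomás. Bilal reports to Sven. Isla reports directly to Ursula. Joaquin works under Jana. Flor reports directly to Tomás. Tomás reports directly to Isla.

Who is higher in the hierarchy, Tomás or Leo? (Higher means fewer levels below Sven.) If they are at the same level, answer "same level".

Leo

Tomás is 5 levels below Sven; Leo is 2. Leo is higher.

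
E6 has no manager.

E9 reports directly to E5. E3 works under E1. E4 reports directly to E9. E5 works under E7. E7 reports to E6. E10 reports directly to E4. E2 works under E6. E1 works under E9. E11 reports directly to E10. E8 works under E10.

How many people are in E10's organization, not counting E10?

E10 directly manages E8, E11. E8 has no reports. E11 has no reports. So E10's organization is 2 direct reports plus everyone under them: 1 + 1 = 2.

2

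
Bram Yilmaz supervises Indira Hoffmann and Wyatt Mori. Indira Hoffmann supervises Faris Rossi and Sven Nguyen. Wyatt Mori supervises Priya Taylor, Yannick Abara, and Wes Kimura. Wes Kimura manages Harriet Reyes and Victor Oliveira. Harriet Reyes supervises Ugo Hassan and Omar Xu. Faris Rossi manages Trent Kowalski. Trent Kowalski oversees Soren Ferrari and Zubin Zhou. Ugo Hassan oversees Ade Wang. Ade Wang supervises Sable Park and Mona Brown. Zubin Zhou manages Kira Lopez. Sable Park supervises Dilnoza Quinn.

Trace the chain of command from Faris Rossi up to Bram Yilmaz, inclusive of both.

Faris Rossi -> Indira Hoffmann -> Bram Yilmaz

Faris Rossi reports to Indira Hoffmann. Indira Hoffmann reports to Bram Yilmaz. Bram Yilmaz is at the top.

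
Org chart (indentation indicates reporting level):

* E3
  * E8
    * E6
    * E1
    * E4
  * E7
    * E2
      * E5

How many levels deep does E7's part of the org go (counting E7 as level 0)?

2

The longest chain under E7 runs E7 → E2 → E5, which is 2 levels below E7.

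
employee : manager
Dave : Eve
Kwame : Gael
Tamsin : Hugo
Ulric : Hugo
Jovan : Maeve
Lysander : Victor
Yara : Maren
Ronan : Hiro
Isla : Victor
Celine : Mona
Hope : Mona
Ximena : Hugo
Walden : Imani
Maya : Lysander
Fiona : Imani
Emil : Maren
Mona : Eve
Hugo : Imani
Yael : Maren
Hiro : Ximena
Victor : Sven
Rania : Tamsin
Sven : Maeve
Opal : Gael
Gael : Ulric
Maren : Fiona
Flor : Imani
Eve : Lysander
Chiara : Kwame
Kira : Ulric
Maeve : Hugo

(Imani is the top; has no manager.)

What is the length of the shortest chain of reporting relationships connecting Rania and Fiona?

Rania is 3 levels below Imani, and Fiona is 1 level below Imani (their lowest common manager). The shortest path runs up from Rania to Imani and back down to Fiona: 3 + 1 = 4 links.

4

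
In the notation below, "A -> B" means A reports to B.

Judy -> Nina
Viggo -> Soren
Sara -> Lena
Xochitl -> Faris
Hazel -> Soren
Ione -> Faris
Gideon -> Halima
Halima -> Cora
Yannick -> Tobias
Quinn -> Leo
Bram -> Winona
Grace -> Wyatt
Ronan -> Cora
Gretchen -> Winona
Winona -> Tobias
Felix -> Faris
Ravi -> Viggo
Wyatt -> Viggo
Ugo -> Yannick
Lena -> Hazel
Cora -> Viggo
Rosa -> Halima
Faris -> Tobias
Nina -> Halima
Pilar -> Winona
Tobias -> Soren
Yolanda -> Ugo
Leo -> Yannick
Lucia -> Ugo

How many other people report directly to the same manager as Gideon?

Gideon reports to Halima. Halima's other direct reports are Nina, Rosa — 2 peers.

2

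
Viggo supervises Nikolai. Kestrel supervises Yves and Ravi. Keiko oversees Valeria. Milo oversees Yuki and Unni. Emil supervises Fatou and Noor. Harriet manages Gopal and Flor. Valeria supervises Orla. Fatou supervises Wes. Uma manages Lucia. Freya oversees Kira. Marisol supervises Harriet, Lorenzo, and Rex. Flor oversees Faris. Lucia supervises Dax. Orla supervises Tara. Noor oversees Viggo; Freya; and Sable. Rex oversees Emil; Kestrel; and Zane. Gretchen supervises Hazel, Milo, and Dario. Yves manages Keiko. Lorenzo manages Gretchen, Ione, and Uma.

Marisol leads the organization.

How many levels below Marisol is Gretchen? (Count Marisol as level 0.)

2

Chain from Gretchen up to Marisol: Gretchen → Lorenzo → Marisol. That is 2 steps up, so Gretchen is 2 levels below Marisol.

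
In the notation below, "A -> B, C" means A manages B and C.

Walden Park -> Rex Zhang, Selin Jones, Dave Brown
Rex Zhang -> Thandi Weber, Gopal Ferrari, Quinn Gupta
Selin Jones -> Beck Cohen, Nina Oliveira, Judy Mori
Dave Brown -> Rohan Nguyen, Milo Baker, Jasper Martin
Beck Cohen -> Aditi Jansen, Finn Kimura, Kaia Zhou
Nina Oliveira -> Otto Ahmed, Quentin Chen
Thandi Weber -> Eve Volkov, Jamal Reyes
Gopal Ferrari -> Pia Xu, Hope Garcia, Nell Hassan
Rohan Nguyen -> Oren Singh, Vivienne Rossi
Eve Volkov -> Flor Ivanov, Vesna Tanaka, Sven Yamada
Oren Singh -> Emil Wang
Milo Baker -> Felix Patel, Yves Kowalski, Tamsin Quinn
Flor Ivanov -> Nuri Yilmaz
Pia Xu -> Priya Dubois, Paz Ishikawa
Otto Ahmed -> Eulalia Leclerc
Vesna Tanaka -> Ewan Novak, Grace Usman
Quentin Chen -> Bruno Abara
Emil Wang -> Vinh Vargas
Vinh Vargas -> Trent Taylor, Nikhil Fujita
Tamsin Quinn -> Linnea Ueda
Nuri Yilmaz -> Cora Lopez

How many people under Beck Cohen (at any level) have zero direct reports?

3

The people in Beck Cohen's organization with no one reporting to them are Kaia Zhou, Finn Kimura, Aditi Jansen. That is 3.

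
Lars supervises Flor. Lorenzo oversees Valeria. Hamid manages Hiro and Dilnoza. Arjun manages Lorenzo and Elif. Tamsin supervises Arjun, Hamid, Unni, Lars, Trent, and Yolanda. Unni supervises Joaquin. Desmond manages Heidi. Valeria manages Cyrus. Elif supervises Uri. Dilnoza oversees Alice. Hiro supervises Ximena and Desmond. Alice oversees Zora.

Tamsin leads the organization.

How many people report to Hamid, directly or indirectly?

Hamid directly manages Hiro, Dilnoza. Under Hiro: Ximena, Desmond, Heidi (3). Under Dilnoza: Alice, Zora (2). So Hamid's organization is 2 direct reports plus everyone under them: 4 + 3 = 7.

7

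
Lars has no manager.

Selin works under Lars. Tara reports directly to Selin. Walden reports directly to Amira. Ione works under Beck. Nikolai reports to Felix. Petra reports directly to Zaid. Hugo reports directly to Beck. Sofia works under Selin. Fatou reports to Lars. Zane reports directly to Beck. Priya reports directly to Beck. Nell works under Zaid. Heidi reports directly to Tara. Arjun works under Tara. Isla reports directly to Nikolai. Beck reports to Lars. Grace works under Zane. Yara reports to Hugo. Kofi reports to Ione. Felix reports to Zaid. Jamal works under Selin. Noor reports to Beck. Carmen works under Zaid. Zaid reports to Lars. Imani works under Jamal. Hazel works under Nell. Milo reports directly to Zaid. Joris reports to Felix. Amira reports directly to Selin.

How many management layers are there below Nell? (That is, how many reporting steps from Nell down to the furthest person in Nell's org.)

The longest chain under Nell runs Nell → Hazel, which is 1 level below Nell.

1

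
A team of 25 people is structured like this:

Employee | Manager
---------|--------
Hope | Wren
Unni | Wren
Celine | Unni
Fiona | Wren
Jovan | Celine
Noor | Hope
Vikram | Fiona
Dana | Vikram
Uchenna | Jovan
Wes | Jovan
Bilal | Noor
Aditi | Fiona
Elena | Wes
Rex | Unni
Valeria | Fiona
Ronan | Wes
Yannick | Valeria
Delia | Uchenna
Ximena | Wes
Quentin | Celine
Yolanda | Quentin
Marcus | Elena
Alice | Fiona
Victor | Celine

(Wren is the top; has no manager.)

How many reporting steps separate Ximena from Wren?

Chain from Ximena up to Wren: Ximena → Wes → Jovan → Celine → Unni → Wren. That is 5 steps up, so Ximena is 5 levels below Wren.

5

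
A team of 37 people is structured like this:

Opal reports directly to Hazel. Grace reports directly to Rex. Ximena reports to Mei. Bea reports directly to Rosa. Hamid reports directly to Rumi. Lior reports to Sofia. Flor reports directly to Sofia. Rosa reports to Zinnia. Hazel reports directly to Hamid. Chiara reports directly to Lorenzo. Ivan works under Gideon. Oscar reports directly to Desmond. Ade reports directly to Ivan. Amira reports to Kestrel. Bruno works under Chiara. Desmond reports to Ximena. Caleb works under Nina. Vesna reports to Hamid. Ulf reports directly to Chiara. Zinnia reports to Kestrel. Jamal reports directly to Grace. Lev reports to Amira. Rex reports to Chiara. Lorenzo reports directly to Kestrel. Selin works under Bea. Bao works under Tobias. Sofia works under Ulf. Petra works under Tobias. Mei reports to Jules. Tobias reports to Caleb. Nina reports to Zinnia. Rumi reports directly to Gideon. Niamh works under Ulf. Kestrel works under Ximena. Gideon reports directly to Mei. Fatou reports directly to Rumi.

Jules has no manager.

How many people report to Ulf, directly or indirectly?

4

Ulf directly manages Sofia, Niamh. Under Sofia: Lior, Flor (2). Niamh has no reports. So Ulf's organization is 2 direct reports plus everyone under them: 3 + 1 = 4.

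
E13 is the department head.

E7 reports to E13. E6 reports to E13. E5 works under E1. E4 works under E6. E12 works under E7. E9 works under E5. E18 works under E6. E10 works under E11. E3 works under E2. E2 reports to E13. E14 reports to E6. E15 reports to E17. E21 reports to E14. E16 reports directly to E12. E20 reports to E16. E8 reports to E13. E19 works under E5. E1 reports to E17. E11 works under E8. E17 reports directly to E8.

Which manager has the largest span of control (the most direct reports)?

E13

Direct-report counts: E13 has 4; E6 has 3; E14 has 1; E7 has 1; E12 has 1; E16 has 1; E8 has 2; E11 has 1; E17 has 2; E1 has 1; E5 has 2; E2 has 1. The largest is 4, held by E13.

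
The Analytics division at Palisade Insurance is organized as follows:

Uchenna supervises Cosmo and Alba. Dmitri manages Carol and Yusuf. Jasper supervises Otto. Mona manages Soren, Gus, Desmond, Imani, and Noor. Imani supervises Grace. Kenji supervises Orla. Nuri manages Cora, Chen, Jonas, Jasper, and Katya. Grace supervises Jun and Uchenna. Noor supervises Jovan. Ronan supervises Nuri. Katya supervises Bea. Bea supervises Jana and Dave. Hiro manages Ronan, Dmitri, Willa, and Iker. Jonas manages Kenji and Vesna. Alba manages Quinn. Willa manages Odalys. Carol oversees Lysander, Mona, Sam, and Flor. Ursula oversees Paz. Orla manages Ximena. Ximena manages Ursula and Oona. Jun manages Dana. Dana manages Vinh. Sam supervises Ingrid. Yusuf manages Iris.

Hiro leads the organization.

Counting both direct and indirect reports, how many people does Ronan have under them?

Ronan directly manages Nuri. Under Nuri: Cora, Chen, Jasper, Otto, Jonas, Kenji, Orla, Ximena, Oona, Ursula, Paz, Vesna, Katya, Bea, Dave, Jana (16). That's 17 in total.

17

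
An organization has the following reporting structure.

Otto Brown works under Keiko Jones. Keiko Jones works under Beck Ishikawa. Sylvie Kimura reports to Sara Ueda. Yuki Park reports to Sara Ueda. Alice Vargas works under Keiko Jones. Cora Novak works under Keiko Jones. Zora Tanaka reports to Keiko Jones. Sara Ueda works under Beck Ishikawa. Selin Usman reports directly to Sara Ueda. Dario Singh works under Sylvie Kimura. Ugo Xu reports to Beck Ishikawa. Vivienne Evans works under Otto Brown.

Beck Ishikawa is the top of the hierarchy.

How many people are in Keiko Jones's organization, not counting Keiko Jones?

Keiko Jones directly manages Alice Vargas, Otto Brown, Cora Novak, Zora Tanaka. Alice Vargas has no reports. Under Otto Brown: Vivienne Evans (1). Cora Novak has no reports. Zora Tanaka has no reports. So Keiko Jones's organization is 4 direct reports plus everyone under them: 1 + 2 + 1 + 1 = 5.

5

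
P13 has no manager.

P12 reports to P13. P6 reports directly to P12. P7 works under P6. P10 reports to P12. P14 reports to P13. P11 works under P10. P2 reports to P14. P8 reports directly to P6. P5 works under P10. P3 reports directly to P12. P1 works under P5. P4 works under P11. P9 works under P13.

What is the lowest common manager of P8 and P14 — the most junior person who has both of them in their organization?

P13

P8's chain of managers is P6, P12, P13. P14's chain of managers is P13. The first manager that appears in both chains is P13.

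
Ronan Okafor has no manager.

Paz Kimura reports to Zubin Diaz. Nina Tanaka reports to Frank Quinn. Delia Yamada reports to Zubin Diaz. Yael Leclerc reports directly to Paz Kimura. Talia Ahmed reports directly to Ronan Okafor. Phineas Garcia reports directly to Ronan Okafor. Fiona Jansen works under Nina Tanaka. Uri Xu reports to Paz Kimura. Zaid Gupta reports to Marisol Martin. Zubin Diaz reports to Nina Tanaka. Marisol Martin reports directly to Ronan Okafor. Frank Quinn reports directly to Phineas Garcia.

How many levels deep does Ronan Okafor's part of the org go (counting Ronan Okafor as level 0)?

6

The longest chain under Ronan Okafor runs Ronan Okafor → Phineas Garcia → Frank Quinn → Nina Tanaka → Zubin Diaz → Paz Kimura → Uri Xu, which is 6 levels below Ronan Okafor.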